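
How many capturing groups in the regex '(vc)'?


To count capturing groups, count each '(' that starts a group.
Pattern: '(vc)'
Walking through the pattern:
  Position 0: '(' -> group #1
Total capturing groups: 1

1


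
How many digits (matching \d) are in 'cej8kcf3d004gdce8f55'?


\d matches any digit 0-9.
Scanning 'cej8kcf3d004gdce8f55':
  pos 3: '8' -> DIGIT
  pos 7: '3' -> DIGIT
  pos 9: '0' -> DIGIT
  pos 10: '0' -> DIGIT
  pos 11: '4' -> DIGIT
  pos 16: '8' -> DIGIT
  pos 18: '5' -> DIGIT
  pos 19: '5' -> DIGIT
Digits found: ['8', '3', '0', '0', '4', '8', '5', '5']
Total: 8

8


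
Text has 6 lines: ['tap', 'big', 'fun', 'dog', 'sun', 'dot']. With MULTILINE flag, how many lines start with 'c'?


With MULTILINE flag, ^ matches the start of each line.
Lines: ['tap', 'big', 'fun', 'dog', 'sun', 'dot']
Checking which lines start with 'c':
  Line 1: 'tap' -> no
  Line 2: 'big' -> no
  Line 3: 'fun' -> no
  Line 4: 'dog' -> no
  Line 5: 'sun' -> no
  Line 6: 'dot' -> no
Matching lines: []
Count: 0

0


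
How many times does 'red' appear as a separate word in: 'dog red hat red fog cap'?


Scanning each word for exact match 'red':
  Word 1: 'dog' -> no
  Word 2: 'red' -> MATCH
  Word 3: 'hat' -> no
  Word 4: 'red' -> MATCH
  Word 5: 'fog' -> no
  Word 6: 'cap' -> no
Total matches: 2

2


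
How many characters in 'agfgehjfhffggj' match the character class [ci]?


Character class [ci] matches any of: {c, i}
Scanning string 'agfgehjfhffggj' character by character:
  pos 0: 'a' -> no
  pos 1: 'g' -> no
  pos 2: 'f' -> no
  pos 3: 'g' -> no
  pos 4: 'e' -> no
  pos 5: 'h' -> no
  pos 6: 'j' -> no
  pos 7: 'f' -> no
  pos 8: 'h' -> no
  pos 9: 'f' -> no
  pos 10: 'f' -> no
  pos 11: 'g' -> no
  pos 12: 'g' -> no
  pos 13: 'j' -> no
Total matches: 0

0


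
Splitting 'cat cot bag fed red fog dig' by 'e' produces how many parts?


Splitting by 'e' breaks the string at each occurrence of the separator.
Text: 'cat cot bag fed red fog dig'
Parts after split:
  Part 1: 'cat cot bag f'
  Part 2: 'd r'
  Part 3: 'd fog dig'
Total parts: 3

3


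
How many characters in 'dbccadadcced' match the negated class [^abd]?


Negated class [^abd] matches any char NOT in {a, b, d}
Scanning 'dbccadadcced':
  pos 0: 'd' -> no (excluded)
  pos 1: 'b' -> no (excluded)
  pos 2: 'c' -> MATCH
  pos 3: 'c' -> MATCH
  pos 4: 'a' -> no (excluded)
  pos 5: 'd' -> no (excluded)
  pos 6: 'a' -> no (excluded)
  pos 7: 'd' -> no (excluded)
  pos 8: 'c' -> MATCH
  pos 9: 'c' -> MATCH
  pos 10: 'e' -> MATCH
  pos 11: 'd' -> no (excluded)
Total matches: 5

5


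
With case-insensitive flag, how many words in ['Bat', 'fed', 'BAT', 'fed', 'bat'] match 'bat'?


Case-insensitive matching: compare each word's lowercase form to 'bat'.
  'Bat' -> lower='bat' -> MATCH
  'fed' -> lower='fed' -> no
  'BAT' -> lower='bat' -> MATCH
  'fed' -> lower='fed' -> no
  'bat' -> lower='bat' -> MATCH
Matches: ['Bat', 'BAT', 'bat']
Count: 3

3


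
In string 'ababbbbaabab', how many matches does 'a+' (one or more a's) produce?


Pattern 'a+' matches one or more consecutive a's.
String: 'ababbbbaabab'
Scanning for runs of a:
  Match 1: 'a' (length 1)
  Match 2: 'a' (length 1)
  Match 3: 'aa' (length 2)
  Match 4: 'a' (length 1)
Total matches: 4

4


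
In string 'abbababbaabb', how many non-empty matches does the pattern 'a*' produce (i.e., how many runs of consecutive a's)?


Pattern 'a*' matches zero or more a's. We want non-empty runs of consecutive a's.
String: 'abbababbaabb'
Walking through the string to find runs of a's:
  Run 1: positions 0-0 -> 'a'
  Run 2: positions 3-3 -> 'a'
  Run 3: positions 5-5 -> 'a'
  Run 4: positions 8-9 -> 'aa'
Non-empty runs found: ['a', 'a', 'a', 'aa']
Count: 4

4


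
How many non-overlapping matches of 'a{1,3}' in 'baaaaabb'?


Pattern 'a{1,3}' matches between 1 and 3 consecutive a's (greedy).
String: 'baaaaabb'
Finding runs of a's and applying greedy matching:
  Run at pos 1: 'aaaaa' (length 5)
Matches: ['aaa', 'aa']
Count: 2

2


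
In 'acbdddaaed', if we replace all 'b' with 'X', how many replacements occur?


re.sub('b', 'X', text) replaces every occurrence of 'b' with 'X'.
Text: 'acbdddaaed'
Scanning for 'b':
  pos 2: 'b' -> replacement #1
Total replacements: 1

1


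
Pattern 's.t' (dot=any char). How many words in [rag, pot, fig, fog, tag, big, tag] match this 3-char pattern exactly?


Pattern 's.t' means: starts with 's', any single char, ends with 't'.
Checking each word (must be exactly 3 chars):
  'rag' (len=3): no
  'pot' (len=3): no
  'fig' (len=3): no
  'fog' (len=3): no
  'tag' (len=3): no
  'big' (len=3): no
  'tag' (len=3): no
Matching words: []
Total: 0

0


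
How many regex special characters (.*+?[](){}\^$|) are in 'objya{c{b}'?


Regex special characters are: . * + ? [ ] ( ) { } \ ^ $ |
Scanning 'objya{c{b}':
  pos 5: '{' -> SPECIAL
  pos 7: '{' -> SPECIAL
  pos 9: '}' -> SPECIAL
Special chars found: ['{', '{', '}']
Total: 3

3


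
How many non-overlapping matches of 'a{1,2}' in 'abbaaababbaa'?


Pattern 'a{1,2}' matches between 1 and 2 consecutive a's (greedy).
String: 'abbaaababbaa'
Finding runs of a's and applying greedy matching:
  Run at pos 0: 'a' (length 1)
  Run at pos 3: 'aaa' (length 3)
  Run at pos 7: 'a' (length 1)
  Run at pos 10: 'aa' (length 2)
Matches: ['a', 'aa', 'a', 'a', 'aa']
Count: 5

5


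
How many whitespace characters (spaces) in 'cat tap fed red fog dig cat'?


\s matches whitespace characters (spaces, tabs, etc.).
Text: 'cat tap fed red fog dig cat'
This text has 7 words separated by spaces.
Number of spaces = number of words - 1 = 7 - 1 = 6

6


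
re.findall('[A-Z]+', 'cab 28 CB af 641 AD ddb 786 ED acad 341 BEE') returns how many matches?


Pattern '[A-Z]+' finds one or more uppercase letters.
Text: 'cab 28 CB af 641 AD ddb 786 ED acad 341 BEE'
Scanning for matches:
  Match 1: 'CB'
  Match 2: 'AD'
  Match 3: 'ED'
  Match 4: 'BEE'
Total matches: 4

4


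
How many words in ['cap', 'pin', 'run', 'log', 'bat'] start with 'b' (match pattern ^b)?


Pattern ^b anchors to start of word. Check which words begin with 'b':
  'cap' -> no
  'pin' -> no
  'run' -> no
  'log' -> no
  'bat' -> MATCH (starts with 'b')
Matching words: ['bat']
Count: 1

1


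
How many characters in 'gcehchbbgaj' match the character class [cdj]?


Character class [cdj] matches any of: {c, d, j}
Scanning string 'gcehchbbgaj' character by character:
  pos 0: 'g' -> no
  pos 1: 'c' -> MATCH
  pos 2: 'e' -> no
  pos 3: 'h' -> no
  pos 4: 'c' -> MATCH
  pos 5: 'h' -> no
  pos 6: 'b' -> no
  pos 7: 'b' -> no
  pos 8: 'g' -> no
  pos 9: 'a' -> no
  pos 10: 'j' -> MATCH
Total matches: 3

3


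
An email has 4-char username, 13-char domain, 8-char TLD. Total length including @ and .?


An email address has format: username@domain.tld
Username length: 4
'@' character: 1
Domain length: 13
'.' character: 1
TLD length: 8
Total = 4 + 1 + 13 + 1 + 8 = 27

27


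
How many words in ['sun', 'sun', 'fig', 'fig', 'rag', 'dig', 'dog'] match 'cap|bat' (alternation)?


Alternation 'cap|bat' matches either 'cap' or 'bat'.
Checking each word:
  'sun' -> no
  'sun' -> no
  'fig' -> no
  'fig' -> no
  'rag' -> no
  'dig' -> no
  'dog' -> no
Matches: []
Count: 0

0


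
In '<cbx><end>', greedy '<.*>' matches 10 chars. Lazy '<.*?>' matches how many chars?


Greedy '<.*>' tries to match as MUCH as possible.
Lazy '<.*?>' tries to match as LITTLE as possible.

String: '<cbx><end>'
Greedy '<.*>' starts at first '<' and extends to the LAST '>': '<cbx><end>' (10 chars)
Lazy '<.*?>' starts at first '<' and stops at the FIRST '>': '<cbx>' (5 chars)

5


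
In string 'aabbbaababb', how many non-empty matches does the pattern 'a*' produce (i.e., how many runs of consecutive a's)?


Pattern 'a*' matches zero or more a's. We want non-empty runs of consecutive a's.
String: 'aabbbaababb'
Walking through the string to find runs of a's:
  Run 1: positions 0-1 -> 'aa'
  Run 2: positions 5-6 -> 'aa'
  Run 3: positions 8-8 -> 'a'
Non-empty runs found: ['aa', 'aa', 'a']
Count: 3

3


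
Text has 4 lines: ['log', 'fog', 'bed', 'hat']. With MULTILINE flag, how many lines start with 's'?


With MULTILINE flag, ^ matches the start of each line.
Lines: ['log', 'fog', 'bed', 'hat']
Checking which lines start with 's':
  Line 1: 'log' -> no
  Line 2: 'fog' -> no
  Line 3: 'bed' -> no
  Line 4: 'hat' -> no
Matching lines: []
Count: 0

0


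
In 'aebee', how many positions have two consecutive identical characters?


Looking for consecutive identical characters in 'aebee':
  pos 0-1: 'a' vs 'e' -> different
  pos 1-2: 'e' vs 'b' -> different
  pos 2-3: 'b' vs 'e' -> different
  pos 3-4: 'e' vs 'e' -> MATCH ('ee')
Consecutive identical pairs: ['ee']
Count: 1

1


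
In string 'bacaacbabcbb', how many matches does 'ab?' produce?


Pattern 'ab?' matches 'a' optionally followed by 'b'.
String: 'bacaacbabcbb'
Scanning left to right for 'a' then checking next char:
  Match 1: 'a' (a not followed by b)
  Match 2: 'a' (a not followed by b)
  Match 3: 'a' (a not followed by b)
  Match 4: 'ab' (a followed by b)
Total matches: 4

4


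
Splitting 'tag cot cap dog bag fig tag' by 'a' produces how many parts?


Splitting by 'a' breaks the string at each occurrence of the separator.
Text: 'tag cot cap dog bag fig tag'
Parts after split:
  Part 1: 't'
  Part 2: 'g cot c'
  Part 3: 'p dog b'
  Part 4: 'g fig t'
  Part 5: 'g'
Total parts: 5

5


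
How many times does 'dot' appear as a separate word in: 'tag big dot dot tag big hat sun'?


Scanning each word for exact match 'dot':
  Word 1: 'tag' -> no
  Word 2: 'big' -> no
  Word 3: 'dot' -> MATCH
  Word 4: 'dot' -> MATCH
  Word 5: 'tag' -> no
  Word 6: 'big' -> no
  Word 7: 'hat' -> no
  Word 8: 'sun' -> no
Total matches: 2

2


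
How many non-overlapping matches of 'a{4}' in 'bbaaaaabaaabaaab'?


Pattern 'a{4}' matches exactly 4 consecutive a's (greedy, non-overlapping).
String: 'bbaaaaabaaabaaab'
Scanning for runs of a's:
  Run at pos 2: 'aaaaa' (length 5) -> 1 match(es)
  Run at pos 8: 'aaa' (length 3) -> 0 match(es)
  Run at pos 12: 'aaa' (length 3) -> 0 match(es)
Matches found: ['aaaa']
Total: 1

1


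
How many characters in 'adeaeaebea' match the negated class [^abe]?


Negated class [^abe] matches any char NOT in {a, b, e}
Scanning 'adeaeaebea':
  pos 0: 'a' -> no (excluded)
  pos 1: 'd' -> MATCH
  pos 2: 'e' -> no (excluded)
  pos 3: 'a' -> no (excluded)
  pos 4: 'e' -> no (excluded)
  pos 5: 'a' -> no (excluded)
  pos 6: 'e' -> no (excluded)
  pos 7: 'b' -> no (excluded)
  pos 8: 'e' -> no (excluded)
  pos 9: 'a' -> no (excluded)
Total matches: 1

1


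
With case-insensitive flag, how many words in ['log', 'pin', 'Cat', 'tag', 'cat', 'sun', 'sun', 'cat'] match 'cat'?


Case-insensitive matching: compare each word's lowercase form to 'cat'.
  'log' -> lower='log' -> no
  'pin' -> lower='pin' -> no
  'Cat' -> lower='cat' -> MATCH
  'tag' -> lower='tag' -> no
  'cat' -> lower='cat' -> MATCH
  'sun' -> lower='sun' -> no
  'sun' -> lower='sun' -> no
  'cat' -> lower='cat' -> MATCH
Matches: ['Cat', 'cat', 'cat']
Count: 3

3


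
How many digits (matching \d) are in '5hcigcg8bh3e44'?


\d matches any digit 0-9.
Scanning '5hcigcg8bh3e44':
  pos 0: '5' -> DIGIT
  pos 7: '8' -> DIGIT
  pos 10: '3' -> DIGIT
  pos 12: '4' -> DIGIT
  pos 13: '4' -> DIGIT
Digits found: ['5', '8', '3', '4', '4']
Total: 5

5


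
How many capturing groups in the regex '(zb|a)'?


To count capturing groups, count each '(' that starts a group.
Pattern: '(zb|a)'
Walking through the pattern:
  Position 0: '(' -> group #1
Total capturing groups: 1

1


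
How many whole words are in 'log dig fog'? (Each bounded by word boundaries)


Word boundaries (\b) mark the start/end of each word.
Text: 'log dig fog'
Splitting by whitespace:
  Word 1: 'log'
  Word 2: 'dig'
  Word 3: 'fog'
Total whole words: 3

3


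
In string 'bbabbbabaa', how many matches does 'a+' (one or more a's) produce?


Pattern 'a+' matches one or more consecutive a's.
String: 'bbabbbabaa'
Scanning for runs of a:
  Match 1: 'a' (length 1)
  Match 2: 'a' (length 1)
  Match 3: 'aa' (length 2)
Total matches: 3

3


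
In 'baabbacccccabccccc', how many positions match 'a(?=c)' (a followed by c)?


Lookahead 'a(?=c)' matches 'a' only when followed by 'c'.
String: 'baabbacccccabccccc'
Checking each position where char is 'a':
  pos 1: 'a' -> no (next='a')
  pos 2: 'a' -> no (next='b')
  pos 5: 'a' -> MATCH (next='c')
  pos 11: 'a' -> no (next='b')
Matching positions: [5]
Count: 1

1


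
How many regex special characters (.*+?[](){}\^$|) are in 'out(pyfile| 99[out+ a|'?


Regex special characters are: . * + ? [ ] ( ) { } \ ^ $ |
Scanning 'out(pyfile| 99[out+ a|':
  pos 3: '(' -> SPECIAL
  pos 10: '|' -> SPECIAL
  pos 14: '[' -> SPECIAL
  pos 18: '+' -> SPECIAL
  pos 21: '|' -> SPECIAL
Special chars found: ['(', '|', '[', '+', '|']
Total: 5

5


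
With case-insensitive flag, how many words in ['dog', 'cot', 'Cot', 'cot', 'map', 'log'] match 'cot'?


Case-insensitive matching: compare each word's lowercase form to 'cot'.
  'dog' -> lower='dog' -> no
  'cot' -> lower='cot' -> MATCH
  'Cot' -> lower='cot' -> MATCH
  'cot' -> lower='cot' -> MATCH
  'map' -> lower='map' -> no
  'log' -> lower='log' -> no
Matches: ['cot', 'Cot', 'cot']
Count: 3

3


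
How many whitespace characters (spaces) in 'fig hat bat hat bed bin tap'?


\s matches whitespace characters (spaces, tabs, etc.).
Text: 'fig hat bat hat bed bin tap'
This text has 7 words separated by spaces.
Number of spaces = number of words - 1 = 7 - 1 = 6

6


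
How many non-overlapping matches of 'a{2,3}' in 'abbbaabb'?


Pattern 'a{2,3}' matches between 2 and 3 consecutive a's (greedy).
String: 'abbbaabb'
Finding runs of a's and applying greedy matching:
  Run at pos 0: 'a' (length 1)
  Run at pos 4: 'aa' (length 2)
Matches: ['aa']
Count: 1

1


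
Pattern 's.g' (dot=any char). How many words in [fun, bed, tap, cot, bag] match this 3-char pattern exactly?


Pattern 's.g' means: starts with 's', any single char, ends with 'g'.
Checking each word (must be exactly 3 chars):
  'fun' (len=3): no
  'bed' (len=3): no
  'tap' (len=3): no
  'cot' (len=3): no
  'bag' (len=3): no
Matching words: []
Total: 0

0


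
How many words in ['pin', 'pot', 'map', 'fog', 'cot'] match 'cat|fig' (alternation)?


Alternation 'cat|fig' matches either 'cat' or 'fig'.
Checking each word:
  'pin' -> no
  'pot' -> no
  'map' -> no
  'fog' -> no
  'cot' -> no
Matches: []
Count: 0

0


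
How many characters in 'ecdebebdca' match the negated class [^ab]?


Negated class [^ab] matches any char NOT in {a, b}
Scanning 'ecdebebdca':
  pos 0: 'e' -> MATCH
  pos 1: 'c' -> MATCH
  pos 2: 'd' -> MATCH
  pos 3: 'e' -> MATCH
  pos 4: 'b' -> no (excluded)
  pos 5: 'e' -> MATCH
  pos 6: 'b' -> no (excluded)
  pos 7: 'd' -> MATCH
  pos 8: 'c' -> MATCH
  pos 9: 'a' -> no (excluded)
Total matches: 7

7


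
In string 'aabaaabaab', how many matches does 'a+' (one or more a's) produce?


Pattern 'a+' matches one or more consecutive a's.
String: 'aabaaabaab'
Scanning for runs of a:
  Match 1: 'aa' (length 2)
  Match 2: 'aaa' (length 3)
  Match 3: 'aa' (length 2)
Total matches: 3

3


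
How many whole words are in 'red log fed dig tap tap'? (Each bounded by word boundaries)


Word boundaries (\b) mark the start/end of each word.
Text: 'red log fed dig tap tap'
Splitting by whitespace:
  Word 1: 'red'
  Word 2: 'log'
  Word 3: 'fed'
  Word 4: 'dig'
  Word 5: 'tap'
  Word 6: 'tap'
Total whole words: 6

6


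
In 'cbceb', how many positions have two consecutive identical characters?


Looking for consecutive identical characters in 'cbceb':
  pos 0-1: 'c' vs 'b' -> different
  pos 1-2: 'b' vs 'c' -> different
  pos 2-3: 'c' vs 'e' -> different
  pos 3-4: 'e' vs 'b' -> different
Consecutive identical pairs: []
Count: 0

0


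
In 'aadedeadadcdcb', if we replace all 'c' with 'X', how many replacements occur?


re.sub('c', 'X', text) replaces every occurrence of 'c' with 'X'.
Text: 'aadedeadadcdcb'
Scanning for 'c':
  pos 10: 'c' -> replacement #1
  pos 12: 'c' -> replacement #2
Total replacements: 2

2


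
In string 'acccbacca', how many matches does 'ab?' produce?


Pattern 'ab?' matches 'a' optionally followed by 'b'.
String: 'acccbacca'
Scanning left to right for 'a' then checking next char:
  Match 1: 'a' (a not followed by b)
  Match 2: 'a' (a not followed by b)
  Match 3: 'a' (a not followed by b)
Total matches: 3

3


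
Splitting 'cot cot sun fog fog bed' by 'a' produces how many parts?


Splitting by 'a' breaks the string at each occurrence of the separator.
Text: 'cot cot sun fog fog bed'
Parts after split:
  Part 1: 'cot cot sun fog fog bed'
Total parts: 1

1


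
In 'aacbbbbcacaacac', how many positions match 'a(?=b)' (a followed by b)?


Lookahead 'a(?=b)' matches 'a' only when followed by 'b'.
String: 'aacbbbbcacaacac'
Checking each position where char is 'a':
  pos 0: 'a' -> no (next='a')
  pos 1: 'a' -> no (next='c')
  pos 8: 'a' -> no (next='c')
  pos 10: 'a' -> no (next='a')
  pos 11: 'a' -> no (next='c')
  pos 13: 'a' -> no (next='c')
Matching positions: []
Count: 0

0


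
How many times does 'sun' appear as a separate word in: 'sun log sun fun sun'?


Scanning each word for exact match 'sun':
  Word 1: 'sun' -> MATCH
  Word 2: 'log' -> no
  Word 3: 'sun' -> MATCH
  Word 4: 'fun' -> no
  Word 5: 'sun' -> MATCH
Total matches: 3

3


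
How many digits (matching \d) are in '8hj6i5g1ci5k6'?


\d matches any digit 0-9.
Scanning '8hj6i5g1ci5k6':
  pos 0: '8' -> DIGIT
  pos 3: '6' -> DIGIT
  pos 5: '5' -> DIGIT
  pos 7: '1' -> DIGIT
  pos 10: '5' -> DIGIT
  pos 12: '6' -> DIGIT
Digits found: ['8', '6', '5', '1', '5', '6']
Total: 6

6


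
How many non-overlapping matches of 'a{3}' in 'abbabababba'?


Pattern 'a{3}' matches exactly 3 consecutive a's (greedy, non-overlapping).
String: 'abbabababba'
Scanning for runs of a's:
  Run at pos 0: 'a' (length 1) -> 0 match(es)
  Run at pos 3: 'a' (length 1) -> 0 match(es)
  Run at pos 5: 'a' (length 1) -> 0 match(es)
  Run at pos 7: 'a' (length 1) -> 0 match(es)
  Run at pos 10: 'a' (length 1) -> 0 match(es)
Matches found: []
Total: 0

0


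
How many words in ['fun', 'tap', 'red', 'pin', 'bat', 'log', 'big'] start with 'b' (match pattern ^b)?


Pattern ^b anchors to start of word. Check which words begin with 'b':
  'fun' -> no
  'tap' -> no
  'red' -> no
  'pin' -> no
  'bat' -> MATCH (starts with 'b')
  'log' -> no
  'big' -> MATCH (starts with 'b')
Matching words: ['bat', 'big']
Count: 2

2


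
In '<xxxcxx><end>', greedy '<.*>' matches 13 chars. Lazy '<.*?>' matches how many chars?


Greedy '<.*>' tries to match as MUCH as possible.
Lazy '<.*?>' tries to match as LITTLE as possible.

String: '<xxxcxx><end>'
Greedy '<.*>' starts at first '<' and extends to the LAST '>': '<xxxcxx><end>' (13 chars)
Lazy '<.*?>' starts at first '<' and stops at the FIRST '>': '<xxxcxx>' (8 chars)

8


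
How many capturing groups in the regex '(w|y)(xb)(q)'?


To count capturing groups, count each '(' that starts a group.
Pattern: '(w|y)(xb)(q)'
Walking through the pattern:
  Position 0: '(' -> group #1
  Position 5: '(' -> group #2
  Position 9: '(' -> group #3
Total capturing groups: 3

3


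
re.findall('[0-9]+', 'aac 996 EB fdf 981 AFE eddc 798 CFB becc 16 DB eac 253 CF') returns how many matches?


Pattern '[0-9]+' finds one or more digits.
Text: 'aac 996 EB fdf 981 AFE eddc 798 CFB becc 16 DB eac 253 CF'
Scanning for matches:
  Match 1: '996'
  Match 2: '981'
  Match 3: '798'
  Match 4: '16'
  Match 5: '253'
Total matches: 5

5


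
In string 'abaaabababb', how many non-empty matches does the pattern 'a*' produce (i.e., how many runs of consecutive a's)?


Pattern 'a*' matches zero or more a's. We want non-empty runs of consecutive a's.
String: 'abaaabababb'
Walking through the string to find runs of a's:
  Run 1: positions 0-0 -> 'a'
  Run 2: positions 2-4 -> 'aaa'
  Run 3: positions 6-6 -> 'a'
  Run 4: positions 8-8 -> 'a'
Non-empty runs found: ['a', 'aaa', 'a', 'a']
Count: 4

4


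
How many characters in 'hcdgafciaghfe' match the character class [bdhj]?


Character class [bdhj] matches any of: {b, d, h, j}
Scanning string 'hcdgafciaghfe' character by character:
  pos 0: 'h' -> MATCH
  pos 1: 'c' -> no
  pos 2: 'd' -> MATCH
  pos 3: 'g' -> no
  pos 4: 'a' -> no
  pos 5: 'f' -> no
  pos 6: 'c' -> no
  pos 7: 'i' -> no
  pos 8: 'a' -> no
  pos 9: 'g' -> no
  pos 10: 'h' -> MATCH
  pos 11: 'f' -> no
  pos 12: 'e' -> no
Total matches: 3

3


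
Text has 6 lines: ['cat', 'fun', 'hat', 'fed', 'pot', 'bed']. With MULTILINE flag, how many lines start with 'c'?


With MULTILINE flag, ^ matches the start of each line.
Lines: ['cat', 'fun', 'hat', 'fed', 'pot', 'bed']
Checking which lines start with 'c':
  Line 1: 'cat' -> MATCH
  Line 2: 'fun' -> no
  Line 3: 'hat' -> no
  Line 4: 'fed' -> no
  Line 5: 'pot' -> no
  Line 6: 'bed' -> no
Matching lines: ['cat']
Count: 1

1


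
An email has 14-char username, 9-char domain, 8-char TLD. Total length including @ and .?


An email address has format: username@domain.tld
Username length: 14
'@' character: 1
Domain length: 9
'.' character: 1
TLD length: 8
Total = 14 + 1 + 9 + 1 + 8 = 33

33


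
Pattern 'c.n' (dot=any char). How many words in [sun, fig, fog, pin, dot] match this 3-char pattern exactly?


Pattern 'c.n' means: starts with 'c', any single char, ends with 'n'.
Checking each word (must be exactly 3 chars):
  'sun' (len=3): no
  'fig' (len=3): no
  'fog' (len=3): no
  'pin' (len=3): no
  'dot' (len=3): no
Matching words: []
Total: 0

0


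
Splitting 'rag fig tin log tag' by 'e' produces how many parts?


Splitting by 'e' breaks the string at each occurrence of the separator.
Text: 'rag fig tin log tag'
Parts after split:
  Part 1: 'rag fig tin log tag'
Total parts: 1

1


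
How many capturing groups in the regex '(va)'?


To count capturing groups, count each '(' that starts a group.
Pattern: '(va)'
Walking through the pattern:
  Position 0: '(' -> group #1
Total capturing groups: 1

1


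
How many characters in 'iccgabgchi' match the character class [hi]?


Character class [hi] matches any of: {h, i}
Scanning string 'iccgabgchi' character by character:
  pos 0: 'i' -> MATCH
  pos 1: 'c' -> no
  pos 2: 'c' -> no
  pos 3: 'g' -> no
  pos 4: 'a' -> no
  pos 5: 'b' -> no
  pos 6: 'g' -> no
  pos 7: 'c' -> no
  pos 8: 'h' -> MATCH
  pos 9: 'i' -> MATCH
Total matches: 3

3


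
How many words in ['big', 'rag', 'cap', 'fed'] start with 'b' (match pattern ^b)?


Pattern ^b anchors to start of word. Check which words begin with 'b':
  'big' -> MATCH (starts with 'b')
  'rag' -> no
  'cap' -> no
  'fed' -> no
Matching words: ['big']
Count: 1

1


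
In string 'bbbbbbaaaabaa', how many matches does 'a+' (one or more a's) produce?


Pattern 'a+' matches one or more consecutive a's.
String: 'bbbbbbaaaabaa'
Scanning for runs of a:
  Match 1: 'aaaa' (length 4)
  Match 2: 'aa' (length 2)
Total matches: 2

2


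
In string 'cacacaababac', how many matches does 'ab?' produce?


Pattern 'ab?' matches 'a' optionally followed by 'b'.
String: 'cacacaababac'
Scanning left to right for 'a' then checking next char:
  Match 1: 'a' (a not followed by b)
  Match 2: 'a' (a not followed by b)
  Match 3: 'a' (a not followed by b)
  Match 4: 'ab' (a followed by b)
  Match 5: 'ab' (a followed by b)
  Match 6: 'a' (a not followed by b)
Total matches: 6

6


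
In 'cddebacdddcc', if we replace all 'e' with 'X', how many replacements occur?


re.sub('e', 'X', text) replaces every occurrence of 'e' with 'X'.
Text: 'cddebacdddcc'
Scanning for 'e':
  pos 3: 'e' -> replacement #1
Total replacements: 1

1


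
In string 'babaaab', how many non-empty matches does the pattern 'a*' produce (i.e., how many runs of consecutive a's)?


Pattern 'a*' matches zero or more a's. We want non-empty runs of consecutive a's.
String: 'babaaab'
Walking through the string to find runs of a's:
  Run 1: positions 1-1 -> 'a'
  Run 2: positions 3-5 -> 'aaa'
Non-empty runs found: ['a', 'aaa']
Count: 2

2


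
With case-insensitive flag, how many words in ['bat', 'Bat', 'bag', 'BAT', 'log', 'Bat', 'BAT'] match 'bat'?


Case-insensitive matching: compare each word's lowercase form to 'bat'.
  'bat' -> lower='bat' -> MATCH
  'Bat' -> lower='bat' -> MATCH
  'bag' -> lower='bag' -> no
  'BAT' -> lower='bat' -> MATCH
  'log' -> lower='log' -> no
  'Bat' -> lower='bat' -> MATCH
  'BAT' -> lower='bat' -> MATCH
Matches: ['bat', 'Bat', 'BAT', 'Bat', 'BAT']
Count: 5

5


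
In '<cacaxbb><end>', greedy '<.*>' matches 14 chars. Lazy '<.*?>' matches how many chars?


Greedy '<.*>' tries to match as MUCH as possible.
Lazy '<.*?>' tries to match as LITTLE as possible.

String: '<cacaxbb><end>'
Greedy '<.*>' starts at first '<' and extends to the LAST '>': '<cacaxbb><end>' (14 chars)
Lazy '<.*?>' starts at first '<' and stops at the FIRST '>': '<cacaxbb>' (9 chars)

9


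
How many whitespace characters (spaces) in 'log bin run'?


\s matches whitespace characters (spaces, tabs, etc.).
Text: 'log bin run'
This text has 3 words separated by spaces.
Number of spaces = number of words - 1 = 3 - 1 = 2

2


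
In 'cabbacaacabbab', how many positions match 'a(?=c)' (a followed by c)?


Lookahead 'a(?=c)' matches 'a' only when followed by 'c'.
String: 'cabbacaacabbab'
Checking each position where char is 'a':
  pos 1: 'a' -> no (next='b')
  pos 4: 'a' -> MATCH (next='c')
  pos 6: 'a' -> no (next='a')
  pos 7: 'a' -> MATCH (next='c')
  pos 9: 'a' -> no (next='b')
  pos 12: 'a' -> no (next='b')
Matching positions: [4, 7]
Count: 2

2


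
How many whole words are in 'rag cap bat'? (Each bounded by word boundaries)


Word boundaries (\b) mark the start/end of each word.
Text: 'rag cap bat'
Splitting by whitespace:
  Word 1: 'rag'
  Word 2: 'cap'
  Word 3: 'bat'
Total whole words: 3

3


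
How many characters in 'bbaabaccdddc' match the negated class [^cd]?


Negated class [^cd] matches any char NOT in {c, d}
Scanning 'bbaabaccdddc':
  pos 0: 'b' -> MATCH
  pos 1: 'b' -> MATCH
  pos 2: 'a' -> MATCH
  pos 3: 'a' -> MATCH
  pos 4: 'b' -> MATCH
  pos 5: 'a' -> MATCH
  pos 6: 'c' -> no (excluded)
  pos 7: 'c' -> no (excluded)
  pos 8: 'd' -> no (excluded)
  pos 9: 'd' -> no (excluded)
  pos 10: 'd' -> no (excluded)
  pos 11: 'c' -> no (excluded)
Total matches: 6

6


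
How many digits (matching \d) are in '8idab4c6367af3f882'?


\d matches any digit 0-9.
Scanning '8idab4c6367af3f882':
  pos 0: '8' -> DIGIT
  pos 5: '4' -> DIGIT
  pos 7: '6' -> DIGIT
  pos 8: '3' -> DIGIT
  pos 9: '6' -> DIGIT
  pos 10: '7' -> DIGIT
  pos 13: '3' -> DIGIT
  pos 15: '8' -> DIGIT
  pos 16: '8' -> DIGIT
  pos 17: '2' -> DIGIT
Digits found: ['8', '4', '6', '3', '6', '7', '3', '8', '8', '2']
Total: 10

10


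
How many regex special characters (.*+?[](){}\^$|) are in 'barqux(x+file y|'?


Regex special characters are: . * + ? [ ] ( ) { } \ ^ $ |
Scanning 'barqux(x+file y|':
  pos 6: '(' -> SPECIAL
  pos 8: '+' -> SPECIAL
  pos 15: '|' -> SPECIAL
Special chars found: ['(', '+', '|']
Total: 3

3


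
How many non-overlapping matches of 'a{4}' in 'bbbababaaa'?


Pattern 'a{4}' matches exactly 4 consecutive a's (greedy, non-overlapping).
String: 'bbbababaaa'
Scanning for runs of a's:
  Run at pos 3: 'a' (length 1) -> 0 match(es)
  Run at pos 5: 'a' (length 1) -> 0 match(es)
  Run at pos 7: 'aaa' (length 3) -> 0 match(es)
Matches found: []
Total: 0

0


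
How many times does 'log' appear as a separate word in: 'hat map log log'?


Scanning each word for exact match 'log':
  Word 1: 'hat' -> no
  Word 2: 'map' -> no
  Word 3: 'log' -> MATCH
  Word 4: 'log' -> MATCH
Total matches: 2

2


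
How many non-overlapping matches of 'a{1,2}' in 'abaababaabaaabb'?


Pattern 'a{1,2}' matches between 1 and 2 consecutive a's (greedy).
String: 'abaababaabaaabb'
Finding runs of a's and applying greedy matching:
  Run at pos 0: 'a' (length 1)
  Run at pos 2: 'aa' (length 2)
  Run at pos 5: 'a' (length 1)
  Run at pos 7: 'aa' (length 2)
  Run at pos 10: 'aaa' (length 3)
Matches: ['a', 'aa', 'a', 'aa', 'aa', 'a']
Count: 6

6


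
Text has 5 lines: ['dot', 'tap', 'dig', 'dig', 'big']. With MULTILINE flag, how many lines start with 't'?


With MULTILINE flag, ^ matches the start of each line.
Lines: ['dot', 'tap', 'dig', 'dig', 'big']
Checking which lines start with 't':
  Line 1: 'dot' -> no
  Line 2: 'tap' -> MATCH
  Line 3: 'dig' -> no
  Line 4: 'dig' -> no
  Line 5: 'big' -> no
Matching lines: ['tap']
Count: 1

1


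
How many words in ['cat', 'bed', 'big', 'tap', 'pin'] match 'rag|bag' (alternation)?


Alternation 'rag|bag' matches either 'rag' or 'bag'.
Checking each word:
  'cat' -> no
  'bed' -> no
  'big' -> no
  'tap' -> no
  'pin' -> no
Matches: []
Count: 0

0


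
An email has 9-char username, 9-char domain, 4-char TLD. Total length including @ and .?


An email address has format: username@domain.tld
Username length: 9
'@' character: 1
Domain length: 9
'.' character: 1
TLD length: 4
Total = 9 + 1 + 9 + 1 + 4 = 24

24


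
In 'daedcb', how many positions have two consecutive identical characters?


Looking for consecutive identical characters in 'daedcb':
  pos 0-1: 'd' vs 'a' -> different
  pos 1-2: 'a' vs 'e' -> different
  pos 2-3: 'e' vs 'd' -> different
  pos 3-4: 'd' vs 'c' -> different
  pos 4-5: 'c' vs 'b' -> different
Consecutive identical pairs: []
Count: 0

0


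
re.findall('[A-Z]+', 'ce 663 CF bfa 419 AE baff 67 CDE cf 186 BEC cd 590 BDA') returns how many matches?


Pattern '[A-Z]+' finds one or more uppercase letters.
Text: 'ce 663 CF bfa 419 AE baff 67 CDE cf 186 BEC cd 590 BDA'
Scanning for matches:
  Match 1: 'CF'
  Match 2: 'AE'
  Match 3: 'CDE'
  Match 4: 'BEC'
  Match 5: 'BDA'
Total matches: 5

5


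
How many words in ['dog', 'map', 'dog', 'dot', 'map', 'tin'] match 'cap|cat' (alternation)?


Alternation 'cap|cat' matches either 'cap' or 'cat'.
Checking each word:
  'dog' -> no
  'map' -> no
  'dog' -> no
  'dot' -> no
  'map' -> no
  'tin' -> no
Matches: []
Count: 0

0


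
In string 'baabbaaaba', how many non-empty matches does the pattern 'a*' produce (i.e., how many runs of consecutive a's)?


Pattern 'a*' matches zero or more a's. We want non-empty runs of consecutive a's.
String: 'baabbaaaba'
Walking through the string to find runs of a's:
  Run 1: positions 1-2 -> 'aa'
  Run 2: positions 5-7 -> 'aaa'
  Run 3: positions 9-9 -> 'a'
Non-empty runs found: ['aa', 'aaa', 'a']
Count: 3

3


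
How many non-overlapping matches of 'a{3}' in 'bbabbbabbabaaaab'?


Pattern 'a{3}' matches exactly 3 consecutive a's (greedy, non-overlapping).
String: 'bbabbbabbabaaaab'
Scanning for runs of a's:
  Run at pos 2: 'a' (length 1) -> 0 match(es)
  Run at pos 6: 'a' (length 1) -> 0 match(es)
  Run at pos 9: 'a' (length 1) -> 0 match(es)
  Run at pos 11: 'aaaa' (length 4) -> 1 match(es)
Matches found: ['aaa']
Total: 1

1


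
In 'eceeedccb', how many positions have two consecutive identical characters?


Looking for consecutive identical characters in 'eceeedccb':
  pos 0-1: 'e' vs 'c' -> different
  pos 1-2: 'c' vs 'e' -> different
  pos 2-3: 'e' vs 'e' -> MATCH ('ee')
  pos 3-4: 'e' vs 'e' -> MATCH ('ee')
  pos 4-5: 'e' vs 'd' -> different
  pos 5-6: 'd' vs 'c' -> different
  pos 6-7: 'c' vs 'c' -> MATCH ('cc')
  pos 7-8: 'c' vs 'b' -> different
Consecutive identical pairs: ['ee', 'ee', 'cc']
Count: 3

3


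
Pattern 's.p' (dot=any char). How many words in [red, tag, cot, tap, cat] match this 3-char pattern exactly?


Pattern 's.p' means: starts with 's', any single char, ends with 'p'.
Checking each word (must be exactly 3 chars):
  'red' (len=3): no
  'tag' (len=3): no
  'cot' (len=3): no
  'tap' (len=3): no
  'cat' (len=3): no
Matching words: []
Total: 0

0


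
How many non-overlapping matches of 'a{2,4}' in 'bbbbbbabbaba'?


Pattern 'a{2,4}' matches between 2 and 4 consecutive a's (greedy).
String: 'bbbbbbabbaba'
Finding runs of a's and applying greedy matching:
  Run at pos 6: 'a' (length 1)
  Run at pos 9: 'a' (length 1)
  Run at pos 11: 'a' (length 1)
Matches: []
Count: 0

0


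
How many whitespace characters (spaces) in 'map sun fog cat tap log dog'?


\s matches whitespace characters (spaces, tabs, etc.).
Text: 'map sun fog cat tap log dog'
This text has 7 words separated by spaces.
Number of spaces = number of words - 1 = 7 - 1 = 6

6


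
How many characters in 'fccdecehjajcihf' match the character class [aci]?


Character class [aci] matches any of: {a, c, i}
Scanning string 'fccdecehjajcihf' character by character:
  pos 0: 'f' -> no
  pos 1: 'c' -> MATCH
  pos 2: 'c' -> MATCH
  pos 3: 'd' -> no
  pos 4: 'e' -> no
  pos 5: 'c' -> MATCH
  pos 6: 'e' -> no
  pos 7: 'h' -> no
  pos 8: 'j' -> no
  pos 9: 'a' -> MATCH
  pos 10: 'j' -> no
  pos 11: 'c' -> MATCH
  pos 12: 'i' -> MATCH
  pos 13: 'h' -> no
  pos 14: 'f' -> no
Total matches: 6

6


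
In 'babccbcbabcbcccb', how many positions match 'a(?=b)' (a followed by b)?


Lookahead 'a(?=b)' matches 'a' only when followed by 'b'.
String: 'babccbcbabcbcccb'
Checking each position where char is 'a':
  pos 1: 'a' -> MATCH (next='b')
  pos 8: 'a' -> MATCH (next='b')
Matching positions: [1, 8]
Count: 2

2


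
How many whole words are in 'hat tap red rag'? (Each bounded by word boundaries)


Word boundaries (\b) mark the start/end of each word.
Text: 'hat tap red rag'
Splitting by whitespace:
  Word 1: 'hat'
  Word 2: 'tap'
  Word 3: 'red'
  Word 4: 'rag'
Total whole words: 4

4


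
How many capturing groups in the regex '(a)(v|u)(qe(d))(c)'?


To count capturing groups, count each '(' that starts a group.
Pattern: '(a)(v|u)(qe(d))(c)'
Walking through the pattern:
  Position 0: '(' -> group #1
  Position 3: '(' -> group #2
  Position 8: '(' -> group #3
  Position 11: '(' -> group #4
  Position 15: '(' -> group #5
Total capturing groups: 5

5


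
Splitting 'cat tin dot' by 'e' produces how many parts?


Splitting by 'e' breaks the string at each occurrence of the separator.
Text: 'cat tin dot'
Parts after split:
  Part 1: 'cat tin dot'
Total parts: 1

1


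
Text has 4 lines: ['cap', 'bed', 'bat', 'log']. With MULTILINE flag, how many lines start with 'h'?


With MULTILINE flag, ^ matches the start of each line.
Lines: ['cap', 'bed', 'bat', 'log']
Checking which lines start with 'h':
  Line 1: 'cap' -> no
  Line 2: 'bed' -> no
  Line 3: 'bat' -> no
  Line 4: 'log' -> no
Matching lines: []
Count: 0

0


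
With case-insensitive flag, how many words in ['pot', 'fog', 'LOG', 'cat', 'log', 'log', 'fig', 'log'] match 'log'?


Case-insensitive matching: compare each word's lowercase form to 'log'.
  'pot' -> lower='pot' -> no
  'fog' -> lower='fog' -> no
  'LOG' -> lower='log' -> MATCH
  'cat' -> lower='cat' -> no
  'log' -> lower='log' -> MATCH
  'log' -> lower='log' -> MATCH
  'fig' -> lower='fig' -> no
  'log' -> lower='log' -> MATCH
Matches: ['LOG', 'log', 'log', 'log']
Count: 4

4


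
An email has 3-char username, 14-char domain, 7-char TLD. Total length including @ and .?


An email address has format: username@domain.tld
Username length: 3
'@' character: 1
Domain length: 14
'.' character: 1
TLD length: 7
Total = 3 + 1 + 14 + 1 + 7 = 26

26


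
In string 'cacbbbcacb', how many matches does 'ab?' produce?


Pattern 'ab?' matches 'a' optionally followed by 'b'.
String: 'cacbbbcacb'
Scanning left to right for 'a' then checking next char:
  Match 1: 'a' (a not followed by b)
  Match 2: 'a' (a not followed by b)
Total matches: 2

2


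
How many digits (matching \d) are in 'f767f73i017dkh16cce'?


\d matches any digit 0-9.
Scanning 'f767f73i017dkh16cce':
  pos 1: '7' -> DIGIT
  pos 2: '6' -> DIGIT
  pos 3: '7' -> DIGIT
  pos 5: '7' -> DIGIT
  pos 6: '3' -> DIGIT
  pos 8: '0' -> DIGIT
  pos 9: '1' -> DIGIT
  pos 10: '7' -> DIGIT
  pos 14: '1' -> DIGIT
  pos 15: '6' -> DIGIT
Digits found: ['7', '6', '7', '7', '3', '0', '1', '7', '1', '6']
Total: 10

10


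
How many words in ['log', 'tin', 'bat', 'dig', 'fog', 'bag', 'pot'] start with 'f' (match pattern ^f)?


Pattern ^f anchors to start of word. Check which words begin with 'f':
  'log' -> no
  'tin' -> no
  'bat' -> no
  'dig' -> no
  'fog' -> MATCH (starts with 'f')
  'bag' -> no
  'pot' -> no
Matching words: ['fog']
Count: 1

1


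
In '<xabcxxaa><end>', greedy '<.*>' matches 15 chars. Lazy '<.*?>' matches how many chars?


Greedy '<.*>' tries to match as MUCH as possible.
Lazy '<.*?>' tries to match as LITTLE as possible.

String: '<xabcxxaa><end>'
Greedy '<.*>' starts at first '<' and extends to the LAST '>': '<xabcxxaa><end>' (15 chars)
Lazy '<.*?>' starts at first '<' and stops at the FIRST '>': '<xabcxxaa>' (10 chars)

10


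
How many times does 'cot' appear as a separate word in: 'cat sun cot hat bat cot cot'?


Scanning each word for exact match 'cot':
  Word 1: 'cat' -> no
  Word 2: 'sun' -> no
  Word 3: 'cot' -> MATCH
  Word 4: 'hat' -> no
  Word 5: 'bat' -> no
  Word 6: 'cot' -> MATCH
  Word 7: 'cot' -> MATCH
Total matches: 3

3


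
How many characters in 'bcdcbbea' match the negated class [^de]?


Negated class [^de] matches any char NOT in {d, e}
Scanning 'bcdcbbea':
  pos 0: 'b' -> MATCH
  pos 1: 'c' -> MATCH
  pos 2: 'd' -> no (excluded)
  pos 3: 'c' -> MATCH
  pos 4: 'b' -> MATCH
  pos 5: 'b' -> MATCH
  pos 6: 'e' -> no (excluded)
  pos 7: 'a' -> MATCH
Total matches: 6

6


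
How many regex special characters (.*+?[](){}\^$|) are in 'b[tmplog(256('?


Regex special characters are: . * + ? [ ] ( ) { } \ ^ $ |
Scanning 'b[tmplog(256(':
  pos 1: '[' -> SPECIAL
  pos 8: '(' -> SPECIAL
  pos 12: '(' -> SPECIAL
Special chars found: ['[', '(', '(']
Total: 3

3


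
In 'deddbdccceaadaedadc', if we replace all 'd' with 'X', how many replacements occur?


re.sub('d', 'X', text) replaces every occurrence of 'd' with 'X'.
Text: 'deddbdccceaadaedadc'
Scanning for 'd':
  pos 0: 'd' -> replacement #1
  pos 2: 'd' -> replacement #2
  pos 3: 'd' -> replacement #3
  pos 5: 'd' -> replacement #4
  pos 12: 'd' -> replacement #5
  pos 15: 'd' -> replacement #6
  pos 17: 'd' -> replacement #7
Total replacements: 7

7


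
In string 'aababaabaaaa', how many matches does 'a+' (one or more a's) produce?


Pattern 'a+' matches one or more consecutive a's.
String: 'aababaabaaaa'
Scanning for runs of a:
  Match 1: 'aa' (length 2)
  Match 2: 'a' (length 1)
  Match 3: 'aa' (length 2)
  Match 4: 'aaaa' (length 4)
Total matches: 4

4


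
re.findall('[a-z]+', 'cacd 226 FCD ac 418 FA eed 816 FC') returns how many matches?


Pattern '[a-z]+' finds one or more lowercase letters.
Text: 'cacd 226 FCD ac 418 FA eed 816 FC'
Scanning for matches:
  Match 1: 'cacd'
  Match 2: 'ac'
  Match 3: 'eed'
Total matches: 3

3


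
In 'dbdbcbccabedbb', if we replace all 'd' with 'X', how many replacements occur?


re.sub('d', 'X', text) replaces every occurrence of 'd' with 'X'.
Text: 'dbdbcbccabedbb'
Scanning for 'd':
  pos 0: 'd' -> replacement #1
  pos 2: 'd' -> replacement #2
  pos 11: 'd' -> replacement #3
Total replacements: 3

3


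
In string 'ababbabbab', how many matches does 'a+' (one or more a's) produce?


Pattern 'a+' matches one or more consecutive a's.
String: 'ababbabbab'
Scanning for runs of a:
  Match 1: 'a' (length 1)
  Match 2: 'a' (length 1)
  Match 3: 'a' (length 1)
  Match 4: 'a' (length 1)
Total matches: 4

4


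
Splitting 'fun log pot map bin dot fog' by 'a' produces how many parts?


Splitting by 'a' breaks the string at each occurrence of the separator.
Text: 'fun log pot map bin dot fog'
Parts after split:
  Part 1: 'fun log pot m'
  Part 2: 'p bin dot fog'
Total parts: 2

2


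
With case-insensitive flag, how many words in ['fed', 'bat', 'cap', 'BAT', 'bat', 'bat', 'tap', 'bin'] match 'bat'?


Case-insensitive matching: compare each word's lowercase form to 'bat'.
  'fed' -> lower='fed' -> no
  'bat' -> lower='bat' -> MATCH
  'cap' -> lower='cap' -> no
  'BAT' -> lower='bat' -> MATCH
  'bat' -> lower='bat' -> MATCH
  'bat' -> lower='bat' -> MATCH
  'tap' -> lower='tap' -> no
  'bin' -> lower='bin' -> no
Matches: ['bat', 'BAT', 'bat', 'bat']
Count: 4

4
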